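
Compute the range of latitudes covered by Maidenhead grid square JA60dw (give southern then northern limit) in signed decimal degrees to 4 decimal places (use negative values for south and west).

Field J=9, A=0: +9·20° lon, +0·10° lat → SW at lon 0°, lat -90°.
Square 6, 0: +6·2° lon, +0·1° lat → SW at lon 12°, lat -90°.
Subsquare d=3, w=22: +3·0.0833333° lon, +22·0.0416667° lat → SW at lon 12.25°, lat -89.0833°.
Cell spans 0.0833333° lon × 0.0416667° lat.
south -89.0833, north -89.0417.

-89.0833, -89.0417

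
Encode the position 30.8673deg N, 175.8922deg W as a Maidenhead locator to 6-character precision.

AM20bu

Add 180° to longitude and 90° to latitude: 4.1078, 120.8673.
Field: 4.1078/20 → 0 → A, 120.8673/10 → 12 → M; chars AM.
Square: 4.1078/2 → 2, 0.8673/1 → 0; chars 20.
Subsquare: 0.1078/0.0833333 → 1 → b, 0.8673/0.0416667 → 20 → u; chars bu.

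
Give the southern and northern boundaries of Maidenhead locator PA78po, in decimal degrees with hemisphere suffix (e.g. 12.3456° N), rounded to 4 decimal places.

Field P=15, A=0: +15·20° lon, +0·10° lat → SW at lon 120°, lat -90°.
Square 7, 8: +7·2° lon, +8·1° lat → SW at lon 134°, lat -82°.
Subsquare p=15, o=14: +15·0.0833333° lon, +14·0.0416667° lat → SW at lon 135.25°, lat -81.4167°.
Cell spans 0.0833333° lon × 0.0416667° lat.
south 81.4167° S, north 81.3750° S.

81.4167° S, 81.3750° S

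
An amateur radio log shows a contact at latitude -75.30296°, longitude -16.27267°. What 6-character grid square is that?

IB14uq

Add 180° to longitude and 90° to latitude: 163.7273, 14.6970.
Field: 163.7273/20 → 8 → I, 14.6970/10 → 1 → B; chars IB.
Square: 3.7273/2 → 1, 4.6970/1 → 4; chars 14.
Subsquare: 1.7273/0.0833333 → 20 → u, 0.6970/0.0416667 → 16 → q; chars uq.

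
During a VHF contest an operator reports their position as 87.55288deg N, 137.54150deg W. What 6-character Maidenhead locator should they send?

Shift to the Maidenhead origin (180°W, 90°S): lon 42.4585, lat 177.5529.
Field: lon ⌊42.4585/20⌋ = 2 → C; lat ⌊177.5529/10⌋ = 17 → R.
Square: lon ⌊2.4585/2⌋ = 1; lat ⌊7.5529/1⌋ = 7.
Subsquare: lon ⌊0.4585/0.0833333⌋ = 5 → f; lat ⌊0.5529/0.0416667⌋ = 13 → n.

CR17fn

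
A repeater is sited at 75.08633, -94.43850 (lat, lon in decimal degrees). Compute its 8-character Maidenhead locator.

EQ25sc70

Shift to the Maidenhead origin (180°W, 90°S): lon 85.56150, lat 165.08633.
Field: lon ⌊85.56150/20⌋ = 4 → E; lat ⌊165.08633/10⌋ = 16 → Q.
Square: lon ⌊5.56150/2⌋ = 2; lat ⌊5.08633/1⌋ = 5.
Subsquare: lon ⌊1.56150/0.0833333⌋ = 18 → s; lat ⌊0.08633/0.0416667⌋ = 2 → c.
Extended square: lon ⌊0.06150/0.00833333⌋ = 7; lat ⌊0.00300/0.00416667⌋ = 0.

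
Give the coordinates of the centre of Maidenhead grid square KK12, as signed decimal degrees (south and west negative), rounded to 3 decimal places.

12.500, 23.000

Field K=10, K=10: +10·20° lon, +10·10° lat → SW at lon 20°, lat 10°.
Square 1, 2: +1·2° lon, +2·1° lat → SW at lon 22°, lat 12°.
Cell spans 2° lon × 1° lat. Centre is SW corner plus half of each.
latitude 12.500, longitude 23.000.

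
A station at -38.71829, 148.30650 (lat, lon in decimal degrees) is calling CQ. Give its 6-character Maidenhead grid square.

QF41dg

Add 180° to longitude and 90° to latitude: 328.3065, 51.2817.
Field: 328.3065/20 → 16 → Q, 51.2817/10 → 5 → F; chars QF.
Square: 8.3065/2 → 4, 1.2817/1 → 1; chars 41.
Subsquare: 0.3065/0.0833333 → 3 → d, 0.2817/0.0416667 → 6 → g; chars dg.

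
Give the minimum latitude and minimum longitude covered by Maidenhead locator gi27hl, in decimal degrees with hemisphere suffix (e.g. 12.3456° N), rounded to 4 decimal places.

Field G=6, I=8: +6·20° lon, +8·10° lat → SW at lon -60°, lat -10°.
Square 2, 7: +2·2° lon, +7·1° lat → SW at lon -56°, lat -3°.
Subsquare h=7, l=11: +7·0.0833333° lon, +11·0.0416667° lat → SW at lon -55.4167°, lat -2.54167°.
latitude 2.5417° S, longitude 55.4167° W.

2.5417° S, 55.4167° W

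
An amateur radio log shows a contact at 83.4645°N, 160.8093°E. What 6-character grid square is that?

RR03jl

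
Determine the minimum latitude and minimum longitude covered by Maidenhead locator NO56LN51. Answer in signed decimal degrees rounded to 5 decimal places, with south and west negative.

56.54583, 90.95833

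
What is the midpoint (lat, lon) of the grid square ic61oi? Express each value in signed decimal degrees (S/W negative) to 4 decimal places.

-68.6458, -6.7917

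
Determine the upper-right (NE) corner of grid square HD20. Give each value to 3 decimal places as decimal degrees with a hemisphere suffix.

59.000° S, 34.000° W

Field H=7, D=3: +7·20° lon, +3·10° lat → SW at lon -40°, lat -60°.
Square 2, 0: +2·2° lon, +0·1° lat → SW at lon -36°, lat -60°.
Cell spans 2° lon × 1° lat. NE corner is SW corner plus one full cell.
latitude 59.000° S, longitude 34.000° W.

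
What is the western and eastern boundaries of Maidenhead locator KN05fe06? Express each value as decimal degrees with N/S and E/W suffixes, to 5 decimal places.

Field K=10, N=13: +10·20° lon, +13·10° lat → SW at lon 20°, lat 40°.
Square 0, 5: +0·2° lon, +5·1° lat → SW at lon 20°, lat 45°.
Subsquare f=5, e=4: +5·0.0833333° lon, +4·0.0416667° lat → SW at lon 20.4167°, lat 45.1667°.
Extended square 0, 6: +0·0.00833333° lon, +6·0.00416667° lat → SW at lon 20.4167°, lat 45.1917°.
Cell spans 0.00833333° lon × 0.00416667° lat.
west 20.41667° E, east 20.42500° E.

20.41667° E, 20.42500° E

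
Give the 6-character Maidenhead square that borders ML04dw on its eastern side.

Longitude subsquare d = 3; +1 → 4 = e.
The latitude characters are unchanged.

ML04ew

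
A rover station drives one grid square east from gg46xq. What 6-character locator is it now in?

GG56aq

Longitude subsquare x = 23; +1 → 24, wraps to 0 = a, carry into square.
Longitude square 4; +1 → 5.
The latitude characters are unchanged.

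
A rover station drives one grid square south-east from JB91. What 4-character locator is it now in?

Longitude square 9; +1 → 10, wraps to 0, carry into field.
Longitude field J = 9; +1 → 10 = K.
Latitude square 1; −1 → 0.

KB00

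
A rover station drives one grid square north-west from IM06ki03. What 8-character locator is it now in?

IM06ji94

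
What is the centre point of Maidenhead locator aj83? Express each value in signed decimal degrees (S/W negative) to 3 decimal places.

3.500, -163.000

Field A=0, J=9: +0·20° lon, +9·10° lat → SW at lon -180°, lat 0°.
Square 8, 3: +8·2° lon, +3·1° lat → SW at lon -164°, lat 3°.
Cell spans 2° lon × 1° lat. Centre is SW corner plus half of each.
latitude 3.500, longitude -163.000.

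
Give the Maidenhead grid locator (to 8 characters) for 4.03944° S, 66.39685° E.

MI35ex70

Offset from 180°W / 90°S: lon 246.39685°, lat 85.96056°.
Field: 246.39685/20 → 12 → M, 85.96056/10 → 8 → I; chars MI.
Square: 6.39685/2 → 3, 5.96056/1 → 5; chars 35.
Subsquare: 0.39685/0.0833333 → 4 → e, 0.96056/0.0416667 → 23 → x; chars ex.
Extended square: 0.06352/0.00833333 → 7, 0.00223/0.00416667 → 0; chars 70.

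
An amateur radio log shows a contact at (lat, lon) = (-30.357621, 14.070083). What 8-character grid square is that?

JF79ap84

Add 180° to longitude and 90° to latitude: 194.07008, 59.64238.
Field: 194.07008/20 → 9 → J, 59.64238/10 → 5 → F; chars JF.
Square: 14.07008/2 → 7, 9.64238/1 → 9; chars 79.
Subsquare: 0.07008/0.0833333 → 0 → a, 0.64238/0.0416667 → 15 → p; chars ap.
Extended square: 0.07008/0.00833333 → 8, 0.01738/0.00416667 → 4; chars 84.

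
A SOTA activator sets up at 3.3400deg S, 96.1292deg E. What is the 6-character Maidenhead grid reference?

NI86bp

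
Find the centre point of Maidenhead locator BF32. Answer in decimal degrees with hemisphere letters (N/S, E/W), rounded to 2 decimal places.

Field B=1, F=5: +1·20° lon, +5·10° lat → SW at lon -160°, lat -40°.
Square 3, 2: +3·2° lon, +2·1° lat → SW at lon -154°, lat -38°.
Cell spans 2° lon × 1° lat. Centre is SW corner plus half of each.
latitude 37.50° S, longitude 153.00° W.

37.50° S, 153.00° W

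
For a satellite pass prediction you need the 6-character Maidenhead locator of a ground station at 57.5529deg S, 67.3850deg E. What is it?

Offset from 180°W / 90°S: lon 247.3850°, lat 32.4471°.
Field: 247.3850/20 → 12 → M, 32.4471/10 → 3 → D; chars MD.
Square: 7.3850/2 → 3, 2.4471/1 → 2; chars 32.
Subsquare: 1.3850/0.0833333 → 16 → q, 0.4471/0.0416667 → 10 → k; chars qk.

MD32qk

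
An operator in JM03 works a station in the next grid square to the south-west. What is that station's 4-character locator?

IM92

Longitude square 0; −1 → -1, wraps to 9, carry into field.
Longitude field J = 9; −1 → 8 = I.
Latitude square 3; −1 → 2.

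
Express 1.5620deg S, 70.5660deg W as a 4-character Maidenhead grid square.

Offset from 180°W / 90°S: lon 109.43°, lat 88.44°.
Field: lon ⌊109.43/20⌋ = 5 → F; lat ⌊88.44/10⌋ = 8 → I.
Square: lon ⌊9.43/2⌋ = 4; lat ⌊8.44/1⌋ = 8.

FI48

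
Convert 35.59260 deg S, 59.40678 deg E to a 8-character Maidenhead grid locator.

LF94qj87

Offset from 180°W / 90°S: lon 239.40678°, lat 54.40740°.
Field: 239.40678/20 → 11 → L, 54.40740/10 → 5 → F; chars LF.
Square: 19.40678/2 → 9, 4.40740/1 → 4; chars 94.
Subsquare: 1.40678/0.0833333 → 16 → q, 0.40740/0.0416667 → 9 → j; chars qj.
Extended square: 0.07345/0.00833333 → 8, 0.03240/0.00416667 → 7; chars 87.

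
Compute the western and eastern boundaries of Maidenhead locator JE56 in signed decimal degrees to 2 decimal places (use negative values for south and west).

10.00, 12.00

Field J=9, E=4: +9·20° lon, +4·10° lat → SW at lon 0°, lat -50°.
Square 5, 6: +5·2° lon, +6·1° lat → SW at lon 10°, lat -44°.
Cell spans 2° lon × 1° lat.
west 10.00, east 12.00.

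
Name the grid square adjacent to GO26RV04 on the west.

GO26qv94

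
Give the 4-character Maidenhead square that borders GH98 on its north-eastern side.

HH09

Longitude square 9; +1 → 10, wraps to 0, carry into field.
Longitude field G = 6; +1 → 7 = H.
Latitude square 8; +1 → 9.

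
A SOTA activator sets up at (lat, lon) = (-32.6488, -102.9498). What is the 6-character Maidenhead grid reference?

DF87mi

Add 180° to longitude and 90° to latitude: 77.0502, 57.3512.
Field: lon ⌊77.0502/20⌋ = 3 → D; lat ⌊57.3512/10⌋ = 5 → F.
Square: lon ⌊17.0502/2⌋ = 8; lat ⌊7.3512/1⌋ = 7.
Subsquare: lon ⌊1.0502/0.0833333⌋ = 12 → m; lat ⌊0.3512/0.0416667⌋ = 8 → i.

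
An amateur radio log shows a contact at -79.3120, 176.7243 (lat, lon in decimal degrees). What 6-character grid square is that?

RB80iq

Shift to the Maidenhead origin (180°W, 90°S): lon 356.7243, lat 10.6880.
Field: lon ⌊356.7243/20⌋ = 17 → R; lat ⌊10.6880/10⌋ = 1 → B.
Square: lon ⌊16.7243/2⌋ = 8; lat ⌊0.6880/1⌋ = 0.
Subsquare: lon ⌊0.7243/0.0833333⌋ = 8 → i; lat ⌊0.6880/0.0416667⌋ = 16 → q.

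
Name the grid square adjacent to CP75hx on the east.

CP75ix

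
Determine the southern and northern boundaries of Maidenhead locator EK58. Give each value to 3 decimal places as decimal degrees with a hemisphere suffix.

Field E=4, K=10: +4·20° lon, +10·10° lat → SW at lon -100°, lat 10°.
Square 5, 8: +5·2° lon, +8·1° lat → SW at lon -90°, lat 18°.
Cell spans 2° lon × 1° lat.
south 18.000° N, north 19.000° N.

18.000° N, 19.000° N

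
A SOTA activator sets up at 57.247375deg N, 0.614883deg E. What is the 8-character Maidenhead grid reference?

Offset from 180°W / 90°S: lon 180.61488°, lat 147.24738°.
Field: 180.61488/20 → 9 → J, 147.24738/10 → 14 → O; chars JO.
Square: 0.61488/2 → 0, 7.24738/1 → 7; chars 07.
Subsquare: 0.61488/0.0833333 → 7 → h, 0.24738/0.0416667 → 5 → f; chars hf.
Extended square: 0.03155/0.00833333 → 3, 0.03904/0.00416667 → 9; chars 39.

JO07hf39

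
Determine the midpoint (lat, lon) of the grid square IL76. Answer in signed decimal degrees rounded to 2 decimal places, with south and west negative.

26.50, -5.00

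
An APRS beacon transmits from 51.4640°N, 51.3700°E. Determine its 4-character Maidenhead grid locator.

LO51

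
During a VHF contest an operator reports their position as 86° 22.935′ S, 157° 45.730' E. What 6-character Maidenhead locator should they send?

QA83vo

Add 180° to longitude and 90° to latitude: 337.7622, 3.6178.
Field: lon ⌊337.7622/20⌋ = 16 → Q; lat ⌊3.6178/10⌋ = 0 → A.
Square: lon ⌊17.7622/2⌋ = 8; lat ⌊3.6178/1⌋ = 3.
Subsquare: lon ⌊1.7622/0.0833333⌋ = 21 → v; lat ⌊0.6178/0.0416667⌋ = 14 → o.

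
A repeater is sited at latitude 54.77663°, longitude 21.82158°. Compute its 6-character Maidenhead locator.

KO04vs

Offset from 180°W / 90°S: lon 201.8216°, lat 144.7766°.
Field: 201.8216/20 → 10 → K, 144.7766/10 → 14 → O; chars KO.
Square: 1.8216/2 → 0, 4.7766/1 → 4; chars 04.
Subsquare: 1.8216/0.0833333 → 21 → v, 0.7766/0.0416667 → 18 → s; chars vs.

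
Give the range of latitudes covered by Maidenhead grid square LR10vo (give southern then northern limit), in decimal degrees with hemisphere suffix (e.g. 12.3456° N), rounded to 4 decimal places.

80.5833° N, 80.6250° N

Field L=11, R=17: +11·20° lon, +17·10° lat → SW at lon 40°, lat 80°.
Square 1, 0: +1·2° lon, +0·1° lat → SW at lon 42°, lat 80°.
Subsquare v=21, o=14: +21·0.0833333° lon, +14·0.0416667° lat → SW at lon 43.75°, lat 80.5833°.
Cell spans 0.0833333° lon × 0.0416667° lat.
south 80.5833° N, north 80.6250° N.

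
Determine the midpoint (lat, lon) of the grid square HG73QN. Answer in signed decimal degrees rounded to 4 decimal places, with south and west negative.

Field H=7, G=6: +7·20° lon, +6·10° lat → SW at lon -40°, lat -30°.
Square 7, 3: +7·2° lon, +3·1° lat → SW at lon -26°, lat -27°.
Subsquare q=16, n=13: +16·0.0833333° lon, +13·0.0416667° lat → SW at lon -24.6667°, lat -26.4583°.
Cell spans 0.0833333° lon × 0.0416667° lat. Centre is SW corner plus half of each.
latitude -26.4375, longitude -24.6250.

-26.4375, -24.6250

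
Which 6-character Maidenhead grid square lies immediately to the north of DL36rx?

DL37ra

Latitude subsquare x = 23; +1 → 24, wraps to 0 = a, carry into square.
Latitude square 6; +1 → 7.
The longitude characters are unchanged.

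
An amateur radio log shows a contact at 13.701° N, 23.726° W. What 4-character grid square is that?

Add 180° to longitude and 90° to latitude: 156.27, 103.70.
Field: 156.27/20 → 7 → H, 103.70/10 → 10 → K; chars HK.
Square: 16.27/2 → 8, 3.70/1 → 3; chars 83.

HK83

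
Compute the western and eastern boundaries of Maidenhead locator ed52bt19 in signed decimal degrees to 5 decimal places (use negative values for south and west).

Field E=4, D=3: +4·20° lon, +3·10° lat → SW at lon -100°, lat -60°.
Square 5, 2: +5·2° lon, +2·1° lat → SW at lon -90°, lat -58°.
Subsquare b=1, t=19: +1·0.0833333° lon, +19·0.0416667° lat → SW at lon -89.9167°, lat -57.2083°.
Extended square 1, 9: +1·0.00833333° lon, +9·0.00416667° lat → SW at lon -89.9083°, lat -57.1708°.
Cell spans 0.00833333° lon × 0.00416667° lat.
west -89.90833, east -89.90000.

-89.90833, -89.90000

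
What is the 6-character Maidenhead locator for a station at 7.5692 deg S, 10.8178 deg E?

Add 180° to longitude and 90° to latitude: 190.8178, 82.4308.
Field (20°×10°, letters A–R): lon ⌊190.8178/20⌋ = 9 → J; lat ⌊82.4308/10⌋ = 8 → I.
Square (2°×1°, digits 0–9): lon ⌊10.8178/2⌋ = 5; lat ⌊2.4308/1⌋ = 2.
Subsquare (5′×2.5′, letters a–x): lon ⌊0.8178/0.0833333⌋ = 9 → j; lat ⌊0.4308/0.0416667⌋ = 10 → k.

JI52jk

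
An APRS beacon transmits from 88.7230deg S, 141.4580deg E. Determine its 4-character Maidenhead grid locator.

Add 180° to longitude and 90° to latitude: 321.46, 1.28.
Field: 321.46/20 → 16 → Q, 1.28/10 → 0 → A; chars QA.
Square: 1.46/2 → 0, 1.28/1 → 1; chars 01.

QA01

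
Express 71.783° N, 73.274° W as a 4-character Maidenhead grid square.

Add 180° to longitude and 90° to latitude: 106.73, 161.78.
Field: lon ⌊106.73/20⌋ = 5 → F; lat ⌊161.78/10⌋ = 16 → Q.
Square: lon ⌊6.73/2⌋ = 3; lat ⌊1.78/1⌋ = 1.

FQ31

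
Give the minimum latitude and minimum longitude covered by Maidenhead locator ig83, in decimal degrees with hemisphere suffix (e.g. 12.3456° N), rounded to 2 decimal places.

Field I=8, G=6: +8·20° lon, +6·10° lat → SW at lon -20°, lat -30°.
Square 8, 3: +8·2° lon, +3·1° lat → SW at lon -4°, lat -27°.
latitude 27.00° S, longitude 4.00° W.

27.00° S, 4.00° W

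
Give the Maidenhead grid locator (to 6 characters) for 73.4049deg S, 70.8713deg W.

FB46no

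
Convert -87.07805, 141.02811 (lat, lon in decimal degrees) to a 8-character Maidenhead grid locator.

Offset from 180°W / 90°S: lon 321.02811°, lat 2.92195°.
Field: lon ⌊321.02811/20⌋ = 16 → Q; lat ⌊2.92195/10⌋ = 0 → A.
Square: lon ⌊1.02811/2⌋ = 0; lat ⌊2.92195/1⌋ = 2.
Subsquare: lon ⌊1.02811/0.0833333⌋ = 12 → m; lat ⌊0.92195/0.0416667⌋ = 22 → w.
Extended square: lon ⌊0.02811/0.00833333⌋ = 3; lat ⌊0.00528/0.00416667⌋ = 1.

QA02mw31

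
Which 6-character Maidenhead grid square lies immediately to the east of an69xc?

Longitude subsquare x = 23; +1 → 24, wraps to 0 = a, carry into square.
Longitude square 6; +1 → 7.
The latitude characters are unchanged.

AN79ac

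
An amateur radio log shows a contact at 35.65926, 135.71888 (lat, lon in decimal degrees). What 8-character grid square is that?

Offset from 180°W / 90°S: lon 315.71888°, lat 125.65926°.
Field (20°×10°, letters A–R): lon ⌊315.71888/20⌋ = 15 → P; lat ⌊125.65926/10⌋ = 12 → M.
Square (2°×1°, digits 0–9): lon ⌊15.71888/2⌋ = 7; lat ⌊5.65926/1⌋ = 5.
Subsquare (5′×2.5′, letters a–x): lon ⌊1.71888/0.0833333⌋ = 20 → u; lat ⌊0.65926/0.0416667⌋ = 15 → p.
Extended square (30″×15″, digits 0–9): lon ⌊0.05221/0.00833333⌋ = 6; lat ⌊0.03426/0.00416667⌋ = 8.

PM75up68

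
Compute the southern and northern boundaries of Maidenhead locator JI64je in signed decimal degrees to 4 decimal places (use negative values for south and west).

Field J=9, I=8: +9·20° lon, +8·10° lat → SW at lon 0°, lat -10°.
Square 6, 4: +6·2° lon, +4·1° lat → SW at lon 12°, lat -6°.
Subsquare j=9, e=4: +9·0.0833333° lon, +4·0.0416667° lat → SW at lon 12.75°, lat -5.83333°.
Cell spans 0.0833333° lon × 0.0416667° lat.
south -5.8333, north -5.7917.

-5.8333, -5.7917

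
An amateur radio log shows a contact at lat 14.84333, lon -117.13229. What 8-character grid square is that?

Offset from 180°W / 90°S: lon 62.86771°, lat 104.84333°.
Field: 62.86771/20 → 3 → D, 104.84333/10 → 10 → K; chars DK.
Square: 2.86771/2 → 1, 4.84333/1 → 4; chars 14.
Subsquare: 0.86771/0.0833333 → 10 → k, 0.84333/0.0416667 → 20 → u; chars ku.
Extended square: 0.03438/0.00833333 → 4, 0.01000/0.00416667 → 2; chars 42.

DK14ku42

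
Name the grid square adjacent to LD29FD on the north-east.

LD29ge

Longitude subsquare f = 5; +1 → 6 = g.
Latitude subsquare d = 3; +1 → 4 = e.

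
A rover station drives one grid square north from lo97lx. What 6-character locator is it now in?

LO98la

Latitude subsquare x = 23; +1 → 24, wraps to 0 = a, carry into square.
Latitude square 7; +1 → 8.
The longitude characters are unchanged.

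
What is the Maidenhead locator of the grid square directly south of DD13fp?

DD13fo

Latitude subsquare p = 15; −1 → 14 = o.
The longitude characters are unchanged.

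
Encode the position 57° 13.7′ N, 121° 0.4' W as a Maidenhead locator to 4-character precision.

Shift to the Maidenhead origin (180°W, 90°S): lon 58.99, lat 147.23.
Field: 58.99/20 → 2 → C, 147.23/10 → 14 → O; chars CO.
Square: 18.99/2 → 9, 7.23/1 → 7; chars 97.

CO97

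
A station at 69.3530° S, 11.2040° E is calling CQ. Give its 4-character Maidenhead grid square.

JC50

Offset from 180°W / 90°S: lon 191.20°, lat 20.65°.
Field: lon ⌊191.20/20⌋ = 9 → J; lat ⌊20.65/10⌋ = 2 → C.
Square: lon ⌊11.20/2⌋ = 5; lat ⌊0.65/1⌋ = 0.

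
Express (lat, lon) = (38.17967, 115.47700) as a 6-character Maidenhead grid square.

Shift to the Maidenhead origin (180°W, 90°S): lon 295.4770, lat 128.1797.
Field: 295.4770/20 → 14 → O, 128.1797/10 → 12 → M; chars OM.
Square: 15.4770/2 → 7, 8.1797/1 → 8; chars 78.
Subsquare: 1.4770/0.0833333 → 17 → r, 0.1797/0.0416667 → 4 → e; chars re.

OM78re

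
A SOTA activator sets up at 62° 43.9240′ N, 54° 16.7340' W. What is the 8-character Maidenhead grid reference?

GP22ur65

Offset from 180°W / 90°S: lon 125.72110°, lat 152.73207°.
Field: lon ⌊125.72110/20⌋ = 6 → G; lat ⌊152.73207/10⌋ = 15 → P.
Square: lon ⌊5.72110/2⌋ = 2; lat ⌊2.73207/1⌋ = 2.
Subsquare: lon ⌊1.72110/0.0833333⌋ = 20 → u; lat ⌊0.73207/0.0416667⌋ = 17 → r.
Extended square: lon ⌊0.05443/0.00833333⌋ = 6; lat ⌊0.02373/0.00416667⌋ = 5.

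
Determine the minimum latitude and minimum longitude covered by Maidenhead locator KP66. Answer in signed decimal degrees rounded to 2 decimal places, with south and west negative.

66.00, 32.00

Field K=10, P=15: +10·20° lon, +15·10° lat → SW at lon 20°, lat 60°.
Square 6, 6: +6·2° lon, +6·1° lat → SW at lon 32°, lat 66°.
latitude 66.00, longitude 32.00.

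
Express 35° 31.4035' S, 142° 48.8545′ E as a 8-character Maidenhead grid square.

QF14jl74

Offset from 180°W / 90°S: lon 322.81424°, lat 54.47661°.
Field: lon ⌊322.81424/20⌋ = 16 → Q; lat ⌊54.47661/10⌋ = 5 → F.
Square: lon ⌊2.81424/2⌋ = 1; lat ⌊4.47661/1⌋ = 4.
Subsquare: lon ⌊0.81424/0.0833333⌋ = 9 → j; lat ⌊0.47661/0.0416667⌋ = 11 → l.
Extended square: lon ⌊0.06424/0.00833333⌋ = 7; lat ⌊0.01827/0.00416667⌋ = 4.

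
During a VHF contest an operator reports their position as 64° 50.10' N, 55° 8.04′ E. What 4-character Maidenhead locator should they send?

LP74

Add 180° to longitude and 90° to latitude: 235.13, 154.83.
Field (20°×10°, letters A–R): 235.13/20 → 11 → L, 154.83/10 → 15 → P; chars LP.
Square (2°×1°, digits 0–9): 15.13/2 → 7, 4.83/1 → 4; chars 74.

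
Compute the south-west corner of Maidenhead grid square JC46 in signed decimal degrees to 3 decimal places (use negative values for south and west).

-64.000, 8.000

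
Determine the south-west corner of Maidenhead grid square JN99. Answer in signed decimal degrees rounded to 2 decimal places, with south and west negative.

Field J=9, N=13: +9·20° lon, +13·10° lat → SW at lon 0°, lat 40°.
Square 9, 9: +9·2° lon, +9·1° lat → SW at lon 18°, lat 49°.
latitude 49.00, longitude 18.00.

49.00, 18.00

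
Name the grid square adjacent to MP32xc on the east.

MP42ac

Longitude subsquare x = 23; +1 → 24, wraps to 0 = a, carry into square.
Longitude square 3; +1 → 4.
The latitude characters are unchanged.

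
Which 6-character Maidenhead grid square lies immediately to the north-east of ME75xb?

Longitude subsquare x = 23; +1 → 24, wraps to 0 = a, carry into square.
Longitude square 7; +1 → 8.
Latitude subsquare b = 1; +1 → 2 = c.

ME85ac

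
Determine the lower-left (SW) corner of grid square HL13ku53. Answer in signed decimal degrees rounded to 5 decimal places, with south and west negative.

23.84583, -37.12500

Field H=7, L=11: +7·20° lon, +11·10° lat → SW at lon -40°, lat 20°.
Square 1, 3: +1·2° lon, +3·1° lat → SW at lon -38°, lat 23°.
Subsquare k=10, u=20: +10·0.0833333° lon, +20·0.0416667° lat → SW at lon -37.1667°, lat 23.8333°.
Extended square 5, 3: +5·0.00833333° lon, +3·0.00416667° lat → SW at lon -37.125°, lat 23.8458°.
latitude 23.84583, longitude -37.12500.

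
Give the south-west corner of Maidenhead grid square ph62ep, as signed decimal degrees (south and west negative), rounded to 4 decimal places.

Field P=15, H=7: +15·20° lon, +7·10° lat → SW at lon 120°, lat -20°.
Square 6, 2: +6·2° lon, +2·1° lat → SW at lon 132°, lat -18°.
Subsquare e=4, p=15: +4·0.0833333° lon, +15·0.0416667° lat → SW at lon 132.333°, lat -17.375°.
latitude -17.3750, longitude 132.3333.

-17.3750, 132.3333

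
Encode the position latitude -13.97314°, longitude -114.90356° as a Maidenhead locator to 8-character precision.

Offset from 180°W / 90°S: lon 65.09644°, lat 76.02686°.
Field: lon ⌊65.09644/20⌋ = 3 → D; lat ⌊76.02686/10⌋ = 7 → H.
Square: lon ⌊5.09644/2⌋ = 2; lat ⌊6.02686/1⌋ = 6.
Subsquare: lon ⌊1.09644/0.0833333⌋ = 13 → n; lat ⌊0.02686/0.0416667⌋ = 0 → a.
Extended square: lon ⌊0.01311/0.00833333⌋ = 1; lat ⌊0.02686/0.00416667⌋ = 6.

DH26na16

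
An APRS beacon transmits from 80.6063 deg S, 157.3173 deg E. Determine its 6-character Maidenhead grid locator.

Shift to the Maidenhead origin (180°W, 90°S): lon 337.3173, lat 9.3937.
Field: lon ⌊337.3173/20⌋ = 16 → Q; lat ⌊9.3937/10⌋ = 0 → A.
Square: lon ⌊17.3173/2⌋ = 8; lat ⌊9.3937/1⌋ = 9.
Subsquare: lon ⌊1.3173/0.0833333⌋ = 15 → p; lat ⌊0.3937/0.0416667⌋ = 9 → j.

QA89pj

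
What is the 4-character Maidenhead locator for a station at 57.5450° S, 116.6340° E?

OD82

Shift to the Maidenhead origin (180°W, 90°S): lon 296.63, lat 32.45.
Field (20°×10°, letters A–R): 296.63/20 → 14 → O, 32.45/10 → 3 → D; chars OD.
Square (2°×1°, digits 0–9): 16.63/2 → 8, 2.45/1 → 2; chars 82.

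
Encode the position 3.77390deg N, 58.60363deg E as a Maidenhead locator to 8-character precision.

LJ93hs25

Add 180° to longitude and 90° to latitude: 238.60363, 93.77390.
Field: 238.60363/20 → 11 → L, 93.77390/10 → 9 → J; chars LJ.
Square: 18.60363/2 → 9, 3.77390/1 → 3; chars 93.
Subsquare: 0.60363/0.0833333 → 7 → h, 0.77390/0.0416667 → 18 → s; chars hs.
Extended square: 0.02030/0.00833333 → 2, 0.02390/0.00416667 → 5; chars 25.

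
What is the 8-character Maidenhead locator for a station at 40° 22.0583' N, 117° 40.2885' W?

Shift to the Maidenhead origin (180°W, 90°S): lon 62.32852, lat 130.36764.
Field: lon ⌊62.32852/20⌋ = 3 → D; lat ⌊130.36764/10⌋ = 13 → N.
Square: lon ⌊2.32852/2⌋ = 1; lat ⌊0.36764/1⌋ = 0.
Subsquare: lon ⌊0.32852/0.0833333⌋ = 3 → d; lat ⌊0.36764/0.0416667⌋ = 8 → i.
Extended square: lon ⌊0.07852/0.00833333⌋ = 9; lat ⌊0.03430/0.00416667⌋ = 8.

DN10di98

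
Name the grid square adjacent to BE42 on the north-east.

Longitude square 4; +1 → 5.
Latitude square 2; +1 → 3.

BE53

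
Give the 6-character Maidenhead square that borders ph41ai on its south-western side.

PH31xh

Longitude subsquare a = 0; −1 → -1, wraps to 23 = x, carry into square.
Longitude square 4; −1 → 3.
Latitude subsquare i = 8; −1 → 7 = h.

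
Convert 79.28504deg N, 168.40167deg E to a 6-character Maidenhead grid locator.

RQ49eg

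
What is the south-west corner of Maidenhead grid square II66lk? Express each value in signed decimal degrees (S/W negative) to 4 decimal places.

-3.5833, -7.0833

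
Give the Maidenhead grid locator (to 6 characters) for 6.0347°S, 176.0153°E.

RI83ax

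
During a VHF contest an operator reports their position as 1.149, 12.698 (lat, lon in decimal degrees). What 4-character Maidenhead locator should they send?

JJ61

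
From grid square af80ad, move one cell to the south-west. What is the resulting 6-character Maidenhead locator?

Longitude subsquare a = 0; −1 → -1, wraps to 23 = x, carry into square.
Longitude square 8; −1 → 7.
Latitude subsquare d = 3; −1 → 2 = c.

AF70xc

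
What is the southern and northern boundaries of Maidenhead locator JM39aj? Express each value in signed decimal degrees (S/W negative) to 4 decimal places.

39.3750, 39.4167

Field J=9, M=12: +9·20° lon, +12·10° lat → SW at lon 0°, lat 30°.
Square 3, 9: +3·2° lon, +9·1° lat → SW at lon 6°, lat 39°.
Subsquare a=0, j=9: +0·0.0833333° lon, +9·0.0416667° lat → SW at lon 6°, lat 39.375°.
Cell spans 0.0833333° lon × 0.0416667° lat.
south 39.3750, north 39.4167.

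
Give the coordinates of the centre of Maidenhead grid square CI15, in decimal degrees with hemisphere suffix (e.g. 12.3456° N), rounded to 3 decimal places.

4.500° S, 137.000° W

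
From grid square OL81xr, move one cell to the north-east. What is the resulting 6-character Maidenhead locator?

Longitude subsquare x = 23; +1 → 24, wraps to 0 = a, carry into square.
Longitude square 8; +1 → 9.
Latitude subsquare r = 17; +1 → 18 = s.

OL91as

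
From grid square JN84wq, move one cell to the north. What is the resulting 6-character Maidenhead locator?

Latitude subsquare q = 16; +1 → 17 = r.
The longitude characters are unchanged.

JN84wr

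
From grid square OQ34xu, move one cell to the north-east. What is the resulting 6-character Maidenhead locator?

Longitude subsquare x = 23; +1 → 24, wraps to 0 = a, carry into square.
Longitude square 3; +1 → 4.
Latitude subsquare u = 20; +1 → 21 = v.

OQ44av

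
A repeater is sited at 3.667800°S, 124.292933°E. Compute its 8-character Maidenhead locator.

PI26dh59

Offset from 180°W / 90°S: lon 304.29293°, lat 86.33220°.
Field (20°×10°, letters A–R): lon ⌊304.29293/20⌋ = 15 → P; lat ⌊86.33220/10⌋ = 8 → I.
Square (2°×1°, digits 0–9): lon ⌊4.29293/2⌋ = 2; lat ⌊6.33220/1⌋ = 6.
Subsquare (5′×2.5′, letters a–x): lon ⌊0.29293/0.0833333⌋ = 3 → d; lat ⌊0.33220/0.0416667⌋ = 7 → h.
Extended square (30″×15″, digits 0–9): lon ⌊0.04293/0.00833333⌋ = 5; lat ⌊0.04053/0.00416667⌋ = 9.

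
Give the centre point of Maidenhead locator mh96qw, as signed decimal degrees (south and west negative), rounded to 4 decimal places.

Field M=12, H=7: +12·20° lon, +7·10° lat → SW at lon 60°, lat -20°.
Square 9, 6: +9·2° lon, +6·1° lat → SW at lon 78°, lat -14°.
Subsquare q=16, w=22: +16·0.0833333° lon, +22·0.0416667° lat → SW at lon 79.3333°, lat -13.0833°.
Cell spans 0.0833333° lon × 0.0416667° lat. Centre is SW corner plus half of each.
latitude -13.0625, longitude 79.3750.

-13.0625, 79.3750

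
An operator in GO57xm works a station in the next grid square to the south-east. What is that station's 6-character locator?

GO67al

Longitude subsquare x = 23; +1 → 24, wraps to 0 = a, carry into square.
Longitude square 5; +1 → 6.
Latitude subsquare m = 12; −1 → 11 = l.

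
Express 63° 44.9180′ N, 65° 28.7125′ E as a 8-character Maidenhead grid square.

MP23rr79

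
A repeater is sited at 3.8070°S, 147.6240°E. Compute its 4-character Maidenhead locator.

QI36

Offset from 180°W / 90°S: lon 327.62°, lat 86.19°.
Field: 327.62/20 → 16 → Q, 86.19/10 → 8 → I; chars QI.
Square: 7.62/2 → 3, 6.19/1 → 6; chars 36.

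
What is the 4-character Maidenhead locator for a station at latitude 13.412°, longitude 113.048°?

Add 180° to longitude and 90° to latitude: 293.05, 103.41.
Field: lon ⌊293.05/20⌋ = 14 → O; lat ⌊103.41/10⌋ = 10 → K.
Square: lon ⌊13.05/2⌋ = 6; lat ⌊3.41/1⌋ = 3.

OK63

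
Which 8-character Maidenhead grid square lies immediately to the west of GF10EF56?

Longitude extended square 5; −1 → 4.
The latitude characters are unchanged.

GF10ef46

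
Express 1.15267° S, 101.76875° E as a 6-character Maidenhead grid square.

Add 180° to longitude and 90° to latitude: 281.7688, 88.8473.
Field (20°×10°, letters A–R): 281.7688/20 → 14 → O, 88.8473/10 → 8 → I; chars OI.
Square (2°×1°, digits 0–9): 1.7688/2 → 0, 8.8473/1 → 8; chars 08.
Subsquare (5′×2.5′, letters a–x): 1.7688/0.0833333 → 21 → v, 0.8473/0.0416667 → 20 → u; chars vu.

OI08vu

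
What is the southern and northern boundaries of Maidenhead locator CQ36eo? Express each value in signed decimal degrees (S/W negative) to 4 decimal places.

76.5833, 76.6250

Field C=2, Q=16: +2·20° lon, +16·10° lat → SW at lon -140°, lat 70°.
Square 3, 6: +3·2° lon, +6·1° lat → SW at lon -134°, lat 76°.
Subsquare e=4, o=14: +4·0.0833333° lon, +14·0.0416667° lat → SW at lon -133.667°, lat 76.5833°.
Cell spans 0.0833333° lon × 0.0416667° lat.
south 76.5833, north 76.6250.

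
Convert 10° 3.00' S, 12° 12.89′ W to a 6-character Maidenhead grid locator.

Shift to the Maidenhead origin (180°W, 90°S): lon 167.7852, lat 79.9500.
Field (20°×10°, letters A–R): lon ⌊167.7852/20⌋ = 8 → I; lat ⌊79.9500/10⌋ = 7 → H.
Square (2°×1°, digits 0–9): lon ⌊7.7852/2⌋ = 3; lat ⌊9.9500/1⌋ = 9.
Subsquare (5′×2.5′, letters a–x): lon ⌊1.7852/0.0833333⌋ = 21 → v; lat ⌊0.9500/0.0416667⌋ = 22 → w.

IH39vw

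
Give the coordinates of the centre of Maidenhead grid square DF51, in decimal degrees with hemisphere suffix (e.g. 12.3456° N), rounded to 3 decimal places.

38.500° S, 109.000° W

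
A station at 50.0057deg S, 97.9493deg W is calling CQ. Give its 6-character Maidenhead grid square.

Offset from 180°W / 90°S: lon 82.0507°, lat 39.9943°.
Field: lon ⌊82.0507/20⌋ = 4 → E; lat ⌊39.9943/10⌋ = 3 → D.
Square: lon ⌊2.0507/2⌋ = 1; lat ⌊9.9943/1⌋ = 9.
Subsquare: lon ⌊0.0507/0.0833333⌋ = 0 → a; lat ⌊0.9943/0.0416667⌋ = 23 → x.

ED19ax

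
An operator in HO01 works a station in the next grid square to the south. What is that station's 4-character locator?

HO00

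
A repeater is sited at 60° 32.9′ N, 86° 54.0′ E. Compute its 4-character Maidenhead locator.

NP30

Shift to the Maidenhead origin (180°W, 90°S): lon 266.90, lat 150.55.
Field (20°×10°, letters A–R): lon ⌊266.90/20⌋ = 13 → N; lat ⌊150.55/10⌋ = 15 → P.
Square (2°×1°, digits 0–9): lon ⌊6.90/2⌋ = 3; lat ⌊0.55/1⌋ = 0.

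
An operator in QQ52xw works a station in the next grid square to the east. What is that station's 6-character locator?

QQ62aw

Longitude subsquare x = 23; +1 → 24, wraps to 0 = a, carry into square.
Longitude square 5; +1 → 6.
The latitude characters are unchanged.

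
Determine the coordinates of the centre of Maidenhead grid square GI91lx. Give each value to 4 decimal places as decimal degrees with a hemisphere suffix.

Field G=6, I=8: +6·20° lon, +8·10° lat → SW at lon -60°, lat -10°.
Square 9, 1: +9·2° lon, +1·1° lat → SW at lon -42°, lat -9°.
Subsquare l=11, x=23: +11·0.0833333° lon, +23·0.0416667° lat → SW at lon -41.0833°, lat -8.04167°.
Cell spans 0.0833333° lon × 0.0416667° lat. Centre is SW corner plus half of each.
latitude 8.0208° S, longitude 41.0417° W.

8.0208° S, 41.0417° W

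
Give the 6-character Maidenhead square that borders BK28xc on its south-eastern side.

BK38ab

Longitude subsquare x = 23; +1 → 24, wraps to 0 = a, carry into square.
Longitude square 2; +1 → 3.
Latitude subsquare c = 2; −1 → 1 = b.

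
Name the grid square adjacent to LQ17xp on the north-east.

LQ27aq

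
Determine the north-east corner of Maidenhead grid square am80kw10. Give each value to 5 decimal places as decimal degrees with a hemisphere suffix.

30.92083° N, 163.15000° W

Field A=0, M=12: +0·20° lon, +12·10° lat → SW at lon -180°, lat 30°.
Square 8, 0: +8·2° lon, +0·1° lat → SW at lon -164°, lat 30°.
Subsquare k=10, w=22: +10·0.0833333° lon, +22·0.0416667° lat → SW at lon -163.167°, lat 30.9167°.
Extended square 1, 0: +1·0.00833333° lon, +0·0.00416667° lat → SW at lon -163.158°, lat 30.9167°.
Cell spans 0.00833333° lon × 0.00416667° lat. NE corner is SW corner plus one full cell.
latitude 30.92083° N, longitude 163.15000° W.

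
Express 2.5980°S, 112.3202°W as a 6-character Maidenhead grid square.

DI37uj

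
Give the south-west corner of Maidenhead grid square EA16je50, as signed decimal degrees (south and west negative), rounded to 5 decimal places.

-83.83333, -97.20833

Field E=4, A=0: +4·20° lon, +0·10° lat → SW at lon -100°, lat -90°.
Square 1, 6: +1·2° lon, +6·1° lat → SW at lon -98°, lat -84°.
Subsquare j=9, e=4: +9·0.0833333° lon, +4·0.0416667° lat → SW at lon -97.25°, lat -83.8333°.
Extended square 5, 0: +5·0.00833333° lon, +0·0.00416667° lat → SW at lon -97.2083°, lat -83.8333°.
latitude -83.83333, longitude -97.20833.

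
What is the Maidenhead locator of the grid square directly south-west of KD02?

JD91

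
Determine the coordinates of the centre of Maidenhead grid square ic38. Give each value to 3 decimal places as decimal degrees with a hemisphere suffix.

61.500° S, 13.000° W

Field I=8, C=2: +8·20° lon, +2·10° lat → SW at lon -20°, lat -70°.
Square 3, 8: +3·2° lon, +8·1° lat → SW at lon -14°, lat -62°.
Cell spans 2° lon × 1° lat. Centre is SW corner plus half of each.
latitude 61.500° S, longitude 13.000° W.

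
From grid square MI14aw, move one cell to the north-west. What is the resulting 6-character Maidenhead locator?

Longitude subsquare a = 0; −1 → -1, wraps to 23 = x, carry into square.
Longitude square 1; −1 → 0.
Latitude subsquare w = 22; +1 → 23 = x.

MI04xx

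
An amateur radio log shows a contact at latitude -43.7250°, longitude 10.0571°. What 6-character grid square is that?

JE56ag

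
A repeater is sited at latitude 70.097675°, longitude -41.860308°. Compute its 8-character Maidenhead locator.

GQ90bc63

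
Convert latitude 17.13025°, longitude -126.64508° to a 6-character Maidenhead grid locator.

Add 180° to longitude and 90° to latitude: 53.3549, 107.1303.
Field (20°×10°, letters A–R): lon ⌊53.3549/20⌋ = 2 → C; lat ⌊107.1303/10⌋ = 10 → K.
Square (2°×1°, digits 0–9): lon ⌊13.3549/2⌋ = 6; lat ⌊7.1303/1⌋ = 7.
Subsquare (5′×2.5′, letters a–x): lon ⌊1.3549/0.0833333⌋ = 16 → q; lat ⌊0.1303/0.0416667⌋ = 3 → d.

CK67qd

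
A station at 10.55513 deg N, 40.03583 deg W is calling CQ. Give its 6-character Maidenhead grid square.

Shift to the Maidenhead origin (180°W, 90°S): lon 139.9642, lat 100.5551.
Field: lon ⌊139.9642/20⌋ = 6 → G; lat ⌊100.5551/10⌋ = 10 → K.
Square: lon ⌊19.9642/2⌋ = 9; lat ⌊0.5551/1⌋ = 0.
Subsquare: lon ⌊1.9642/0.0833333⌋ = 23 → x; lat ⌊0.5551/0.0416667⌋ = 13 → n.

GK90xn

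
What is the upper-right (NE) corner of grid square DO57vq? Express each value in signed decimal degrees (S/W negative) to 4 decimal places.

57.7083, -108.1667

Field D=3, O=14: +3·20° lon, +14·10° lat → SW at lon -120°, lat 50°.
Square 5, 7: +5·2° lon, +7·1° lat → SW at lon -110°, lat 57°.
Subsquare v=21, q=16: +21·0.0833333° lon, +16·0.0416667° lat → SW at lon -108.25°, lat 57.6667°.
Cell spans 0.0833333° lon × 0.0416667° lat. NE corner is SW corner plus one full cell.
latitude 57.7083, longitude -108.1667.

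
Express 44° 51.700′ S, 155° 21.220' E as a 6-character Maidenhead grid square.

QE75qd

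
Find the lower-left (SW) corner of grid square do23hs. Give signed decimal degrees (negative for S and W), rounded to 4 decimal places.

Field D=3, O=14: +3·20° lon, +14·10° lat → SW at lon -120°, lat 50°.
Square 2, 3: +2·2° lon, +3·1° lat → SW at lon -116°, lat 53°.
Subsquare h=7, s=18: +7·0.0833333° lon, +18·0.0416667° lat → SW at lon -115.417°, lat 53.75°.
latitude 53.7500, longitude -115.4167.

53.7500, -115.4167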